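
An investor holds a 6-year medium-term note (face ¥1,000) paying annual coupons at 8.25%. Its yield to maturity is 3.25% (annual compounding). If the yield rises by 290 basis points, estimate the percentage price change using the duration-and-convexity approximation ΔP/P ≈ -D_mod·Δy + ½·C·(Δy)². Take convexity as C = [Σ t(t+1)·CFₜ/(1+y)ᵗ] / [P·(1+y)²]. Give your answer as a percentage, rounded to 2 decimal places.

-12.98%

With y = 0.0325:
  t   CF        PV=CF/(1+0.0325)^t    t·PV        t(t+1)·PV
  1        82.50        79.9031        79.9031         159.8063
  2        82.50        77.3880       154.7761         464.3282
  3        82.50        74.9521       224.8563         899.4251
  4        82.50        72.5928       290.3713       1,451.8565
  5        82.50        70.3078       351.5391       2,109.2347
  6     1,082.50       893.4856     5,360.9134      37,526.3939
  Σ                  1,268.6295     6,462.3593      42,611.0448
P = 1,268.6295; D_Mac = 5.09397 yrs; D_mod = 4.93363 yrs; C = 31.50701.
Duration effect: -4.93363 × (+0.029) = -0.143075
Convexity effect: 0.5 × 31.50701 × (0.029)² = +0.0132487
ΔP/P ≈ -0.143075 + 0.0132487 = -0.129826 = -12.9826%.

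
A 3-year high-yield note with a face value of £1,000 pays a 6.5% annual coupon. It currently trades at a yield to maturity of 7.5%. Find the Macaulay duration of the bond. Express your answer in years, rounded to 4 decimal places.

2.8181 years

Periodic yield y = 0.075. Discount each cash flow and weight by its year:
  t   CF        PV=CF/(1+0.075)^t    t·PV
  1        65.00        60.4651        60.4651
  2        65.00        56.2466       112.4932
  3     1,065.00       857.2830     2,571.8490
  Σ                    973.9947     2,744.8074
Price P = Σ PV = 973.9947.
Macaulay duration = Σ(t·PV) / P = 2,744.8074 / 973.9947 = 2.81809 years.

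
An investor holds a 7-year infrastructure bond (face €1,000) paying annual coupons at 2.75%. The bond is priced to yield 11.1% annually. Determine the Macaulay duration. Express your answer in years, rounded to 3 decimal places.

6.274 years

Periodic yield y = 0.111. Discount each cash flow and weight by its year:
  t   CF        PV=CF/(1+0.111)^t    t·PV
  1        27.50        24.7525        24.7525
  2        27.50        22.2795        44.5589
  3        27.50        20.0535        60.1605
  4        27.50        18.0500        72.1999
  5        27.50        16.2466        81.2330
  6        27.50        14.6234        87.7404
  7     1,027.50       491.7942     3,442.5595
  Σ                    607.7996     3,813.2047
Price P = Σ PV = 607.7996.
Macaulay duration = Σ(t·PV) / P = 3,813.2047 / 607.7996 = 6.27379 years.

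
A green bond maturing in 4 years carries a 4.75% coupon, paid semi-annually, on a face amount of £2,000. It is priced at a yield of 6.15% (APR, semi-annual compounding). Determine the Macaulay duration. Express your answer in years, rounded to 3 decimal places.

Periodic yield y = 0.03075. Discount each cash flow and weight by its period:
  t   CF        PV=CF/(1+0.03075)^t    t·PV
  1        47.50        46.0829        46.0829
  2        47.50        44.7082        89.4163
  3        47.50        43.3744       130.1232
  4        47.50        42.0804       168.3217
  5        47.50        40.8251       204.1253
  6        47.50        39.6071       237.6429
  7        47.50        38.4256       268.9789
  8     2,047.50     1,606.9308    12,855.4460
  Σ                  1,902.0345    14,000.1374
Price P = Σ PV = 1,902.0345.
Macaulay duration = Σ(t·PV) / P = 14,000.1374 / 1,902.0345 = 7.36061 half-year periods.
In years: 7.36061 / 2 = 3.68031 years.

3.680 years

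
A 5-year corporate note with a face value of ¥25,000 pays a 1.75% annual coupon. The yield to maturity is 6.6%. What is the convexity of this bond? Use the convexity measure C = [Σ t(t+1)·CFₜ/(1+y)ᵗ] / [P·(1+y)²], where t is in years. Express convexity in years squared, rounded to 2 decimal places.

25.05

With y = 0.066:
  t   CF        PV=CF/(1+0.066)^t    t·PV        t(t+1)·PV
  1       437.50       410.4128       410.4128         820.8255
  2       437.50       385.0026       770.0052       2,310.0155
  3       437.50       361.1657     1,083.4970       4,333.9878
  4       437.50       338.8046     1,355.2182       6,776.0911
  5    25,437.50    18,479.4228    92,397.1142     554,382.6854
  Σ                 19,974.8084    96,016.2473     568,623.6054
P = 19,974.8084.
Convexity = Σ t(t+1)·PV / [P·(1+y)²] = 568,623.6054 / (19,974.8084 × 1.136356) = 25.05116.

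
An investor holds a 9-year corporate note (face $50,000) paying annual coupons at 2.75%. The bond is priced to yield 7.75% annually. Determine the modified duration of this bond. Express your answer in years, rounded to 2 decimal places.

Periodic yield y = 0.0775. First find Macaulay duration:
  t   CF        PV=CF/(1+0.0775)^t    t·PV
  1     1,375.00     1,276.1021     1,276.1021
  2     1,375.00     1,184.3175     2,368.6350
  3     1,375.00     1,099.1346     3,297.4037
  4     1,375.00     1,020.0785     4,080.3139
  5     1,375.00       946.7086     4,733.5428
  6     1,375.00       878.6158     5,271.6950
  7     1,375.00       815.4207     5,707.9451
  8     1,375.00       756.7710     6,054.1678
  9    51,375.00    26,241.9634   236,177.6706
  Σ                 34,219.1121   268,967.4759
P = 34,219.1121; Macaulay duration = 268,967.4759 / 34,219.1121 = 7.86015 years.
Modified duration = D_Mac / (1 + y) = 7.86015 / 1.0775 = 7.29481 years.

7.29 years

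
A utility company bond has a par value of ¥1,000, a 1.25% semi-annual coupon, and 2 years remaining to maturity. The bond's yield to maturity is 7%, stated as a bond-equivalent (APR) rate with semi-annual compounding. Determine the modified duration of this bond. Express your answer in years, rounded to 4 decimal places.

1.9132 years

Periodic yield y = 0.035. First find Macaulay duration:
  t   CF        PV=CF/(1+0.035)^t    t·PV
  1         6.25         6.0386         6.0386
  2         6.25         5.8344        11.6689
  3         6.25         5.6371        16.9114
  4     1,006.25       876.8887     3,507.5550
  Σ                    894.3990     3,542.1739
P = 894.3990; Macaulay duration = 3,542.1739 / 894.3990 = 3.96040 half-year periods = 1.98020 years.
Modified duration = D_Mac / (1 + y) = 1.98020 / 1.035 = 1.91323 years.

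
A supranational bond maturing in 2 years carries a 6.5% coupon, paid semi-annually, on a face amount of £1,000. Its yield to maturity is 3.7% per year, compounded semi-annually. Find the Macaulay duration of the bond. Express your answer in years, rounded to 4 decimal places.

1.9102 years

Periodic yield y = 0.0185. Discount each cash flow and weight by its period:
  t   CF        PV=CF/(1+0.0185)^t    t·PV
  1        32.50        31.9097        31.9097
  2        32.50        31.3301        62.6601
  3        32.50        30.7610        92.2830
  4     1,032.50       959.5021     3,838.0084
  Σ                  1,053.5028     4,024.8611
Price P = Σ PV = 1,053.5028.
Macaulay duration = Σ(t·PV) / P = 4,024.8611 / 1,053.5028 = 3.82046 half-year periods.
In years: 3.82046 / 2 = 1.91023 years.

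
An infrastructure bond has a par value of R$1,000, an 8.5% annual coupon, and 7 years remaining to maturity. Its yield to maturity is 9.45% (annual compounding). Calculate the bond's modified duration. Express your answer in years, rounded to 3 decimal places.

5.038 years

Periodic yield y = 0.0945. First find Macaulay duration:
  t   CF        PV=CF/(1+0.0945)^t    t·PV
  1        85.00        77.6610        77.6610
  2        85.00        70.9557       141.9114
  3        85.00        64.8293       194.4880
  4        85.00        59.2319       236.9277
  5        85.00        54.1178       270.5890
  6        85.00        49.4452       296.6713
  7     1,085.00       576.6594     4,036.6158
  Σ                    952.9004     5,254.8643
P = 952.9004; Macaulay duration = 5,254.8643 / 952.9004 = 5.51460 years.
Modified duration = D_Mac / (1 + y) = 5.51460 / 1.0945 = 5.03846 years.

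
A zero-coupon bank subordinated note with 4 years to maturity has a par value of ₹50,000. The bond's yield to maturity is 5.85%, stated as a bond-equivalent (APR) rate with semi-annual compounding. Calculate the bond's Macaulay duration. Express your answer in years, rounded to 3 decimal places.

A zero-coupon bond has a single cash flow at maturity, so its Macaulay duration equals its maturity: 4 years.
(Equivalently: 8 semi-annual periods ÷ 2 = 4 years.)

4.000 years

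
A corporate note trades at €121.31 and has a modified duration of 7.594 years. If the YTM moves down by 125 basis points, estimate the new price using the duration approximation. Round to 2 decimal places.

Duration approximation: ΔP/P ≈ -D_mod · Δy = -7.594 × (-0.0125) = +0.094925.
New price ≈ 121.31 × (1 + 0.094925) = 132.82535175.

€132.83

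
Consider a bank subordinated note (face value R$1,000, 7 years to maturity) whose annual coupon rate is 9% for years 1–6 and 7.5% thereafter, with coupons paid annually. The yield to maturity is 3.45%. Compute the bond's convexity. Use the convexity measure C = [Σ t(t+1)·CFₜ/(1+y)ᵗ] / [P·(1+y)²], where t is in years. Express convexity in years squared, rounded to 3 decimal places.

39.444

With y = 0.0345:
  t   CF        PV=CF/(1+0.0345)^t    t·PV        t(t+1)·PV
  1        90.00        86.9986        86.9986         173.9971
  2        90.00        84.0972       168.1944         504.5832
  3        90.00        81.2926       243.8778         975.5112
  4        90.00        78.5815       314.3262       1,571.6308
  5        90.00        75.9609       379.8044       2,278.8266
  6        90.00        73.4276       440.5658       3,083.9607
  7     1,075.00       847.8031     5,934.6217      47,476.9735
  Σ                  1,328.1615     7,568.3888      56,065.4831
P = 1,328.1615.
Convexity = Σ t(t+1)·PV / [P·(1+y)²] = 56,065.4831 / (1,328.1615 × 1.070190) = 39.44425.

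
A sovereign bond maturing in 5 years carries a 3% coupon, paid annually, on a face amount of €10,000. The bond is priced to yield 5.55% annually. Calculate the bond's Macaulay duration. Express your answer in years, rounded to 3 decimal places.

4.697 years

Periodic yield y = 0.0555. Discount each cash flow and weight by its year:
  t   CF        PV=CF/(1+0.0555)^t    t·PV
  1       300.00       284.2255       284.2255
  2       300.00       269.2804       538.5608
  3       300.00       255.1212       765.3636
  4       300.00       241.7065       966.8259
  5    10,300.00     7,862.2353    39,311.1764
  Σ                  8,912.5689    41,866.1523
Price P = Σ PV = 8,912.5689.
Macaulay duration = Σ(t·PV) / P = 41,866.1523 / 8,912.5689 = 4.69743 years.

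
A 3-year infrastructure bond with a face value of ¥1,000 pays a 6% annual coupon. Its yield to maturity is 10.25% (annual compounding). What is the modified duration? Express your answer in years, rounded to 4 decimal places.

Periodic yield y = 0.1025. First find Macaulay duration:
  t   CF        PV=CF/(1+0.1025)^t    t·PV
  1        60.00        54.4218        54.4218
  2        60.00        49.3621        98.7243
  3     1,060.00       790.9883     2,372.9650
  Σ                    894.7722     2,526.1110
P = 894.7722; Macaulay duration = 2,526.1110 / 894.7722 = 2.82319 years.
Modified duration = D_Mac / (1 + y) = 2.82319 / 1.1025 = 2.56072 years.

2.5607 years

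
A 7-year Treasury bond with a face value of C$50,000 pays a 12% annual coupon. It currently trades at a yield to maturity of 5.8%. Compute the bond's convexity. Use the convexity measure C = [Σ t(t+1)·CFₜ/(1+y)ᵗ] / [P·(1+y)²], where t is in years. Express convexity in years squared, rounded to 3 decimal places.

34.830

With y = 0.058:
  t   CF        PV=CF/(1+0.058)^t    t·PV        t(t+1)·PV
  1     6,000.00     5,671.0775     5,671.0775      11,342.1550
  2     6,000.00     5,360.1867    10,720.3734      32,161.1201
  3     6,000.00     5,066.3390    15,199.0170      60,796.0682
  4     6,000.00     4,788.6002    19,154.4008      95,772.0041
  5     6,000.00     4,526.0871    22,630.4357     135,782.6144
  6     6,000.00     4,277.9652    25,667.7910     179,674.5371
  7    56,000.00    37,738.8232   264,171.7621   2,113,374.0971
  Σ                 67,429.0789   363,214.8576   2,628,902.5959
P = 67,429.0789.
Convexity = Σ t(t+1)·PV / [P·(1+y)²] = 2,628,902.5959 / (67,429.0789 × 1.119364) = 34.83020.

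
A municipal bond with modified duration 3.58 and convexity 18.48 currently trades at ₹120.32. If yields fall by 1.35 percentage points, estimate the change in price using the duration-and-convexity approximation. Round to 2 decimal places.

+₹6.02

Duration effect: -D_mod·Δy = -3.58 × (-0.0135) = +0.048330
Convexity effect: ½·C·(Δy)² = 0.5 × 18.48 × (-0.0135)² = +0.00168399
ΔP/P ≈ +0.048330 + 0.00168399 = +0.05001399
ΔP ≈ 120.32 × (+0.05001399) = +6.0176832768.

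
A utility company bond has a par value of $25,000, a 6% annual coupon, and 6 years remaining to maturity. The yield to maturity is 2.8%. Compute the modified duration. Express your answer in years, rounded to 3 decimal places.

Periodic yield y = 0.028. First find Macaulay duration:
  t   CF        PV=CF/(1+0.028)^t    t·PV
  1     1,500.00     1,459.1440     1,459.1440
  2     1,500.00     1,419.4007     2,838.8015
  3     1,500.00     1,380.7400     4,142.2201
  4     1,500.00     1,343.1323     5,372.5293
  5     1,500.00     1,306.5490     6,532.7448
  6    26,500.00    22,453.6623   134,721.9736
  Σ                 29,362.6283   155,067.4132
P = 29,362.6283; Macaulay duration = 155,067.4132 / 29,362.6283 = 5.28111 years.
Modified duration = D_Mac / (1 + y) = 5.28111 / 1.028 = 5.13727 years.

5.137 years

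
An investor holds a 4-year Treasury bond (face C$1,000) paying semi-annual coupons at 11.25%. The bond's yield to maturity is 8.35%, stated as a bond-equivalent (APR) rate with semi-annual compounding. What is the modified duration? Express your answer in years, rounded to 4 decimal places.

3.2286 years

Periodic yield y = 0.04175. First find Macaulay duration:
  t   CF        PV=CF/(1+0.04175)^t    t·PV
  1        56.25        53.9957        53.9957
  2        56.25        51.8317       103.6634
  3        56.25        49.7545       149.2634
  4        56.25        47.7605       191.0418
  5        56.25        45.8464       229.2319
  6        56.25        44.0090       264.0540
  7        56.25        42.2453       295.7168
  8     1,056.25       761.4803     6,091.8421
  Σ                  1,096.9232     7,378.8090
P = 1,096.9232; Macaulay duration = 7,378.8090 / 1,096.9232 = 6.72682 half-year periods = 3.36341 years.
Modified duration = D_Mac / (1 + y) = 3.36341 / 1.04175 = 3.22862 years.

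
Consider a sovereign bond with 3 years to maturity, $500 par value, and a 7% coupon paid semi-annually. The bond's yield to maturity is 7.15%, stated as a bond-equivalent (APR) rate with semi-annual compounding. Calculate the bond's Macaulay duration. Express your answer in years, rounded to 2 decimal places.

Periodic yield y = 0.03575. Discount each cash flow and weight by its period:
  t   CF        PV=CF/(1+0.03575)^t    t·PV
  1        17.50        16.8960        16.8960
  2        17.50        16.3128        32.6256
  3        17.50        15.7497        47.2492
  4        17.50        15.2061        60.8245
  5        17.50        14.6813        73.4063
  6       517.50       419.1608     2,514.9650
  Σ                    498.0067     2,745.9665
Price P = Σ PV = 498.0067.
Macaulay duration = Σ(t·PV) / P = 2,745.9665 / 498.0067 = 5.51391 half-year periods.
In years: 5.51391 / 2 = 2.75696 years.

2.76 years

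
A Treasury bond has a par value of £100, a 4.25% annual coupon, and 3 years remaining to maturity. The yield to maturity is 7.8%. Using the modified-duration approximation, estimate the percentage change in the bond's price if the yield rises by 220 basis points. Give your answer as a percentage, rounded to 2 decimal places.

Periodic yield y = 0.078. Modified duration first:
  t   CF        PV=CF/(1+0.078)^t    t·PV
  1         4.25         3.9425         3.9425
  2         4.25         3.6572         7.3144
  3       104.25        83.2185       249.6554
  Σ                     90.8182       260.9124
P = 90.8182; D_Mac = 2.87291 yrs; D_mod = 2.87291/(1+0.078) = 2.66504 yrs.
ΔP/P ≈ -D_mod · Δy = -2.66504 × (+0.022) = -0.058631 = -5.8631%.

-5.86%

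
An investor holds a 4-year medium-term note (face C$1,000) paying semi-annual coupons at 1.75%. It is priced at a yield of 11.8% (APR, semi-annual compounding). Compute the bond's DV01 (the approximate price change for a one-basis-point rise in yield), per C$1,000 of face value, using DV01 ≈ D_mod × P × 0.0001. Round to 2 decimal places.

C$0.25

Periodic yield y = 0.059.
  t   CF        PV=CF/(1+0.059)^t    t·PV
  1         8.75         8.2625         8.2625
  2         8.75         7.8022        15.6044
  3         8.75         7.3675        22.1025
  4         8.75         6.9570        27.8281
  5         8.75         6.5694        32.8472
  6         8.75         6.2034        37.2206
  7         8.75         5.8578        41.0048
  8     1,008.75       637.6992     5,101.5935
  Σ                    686.7191     5,286.4636
P = 686.7191; D_Mac = 7.69815 half-year periods = 3.84907 yrs; D_mod = 3.63463 yrs.
DV01 ≈ 3.63463 × 686.7191 × 0.0001 = 0.249597.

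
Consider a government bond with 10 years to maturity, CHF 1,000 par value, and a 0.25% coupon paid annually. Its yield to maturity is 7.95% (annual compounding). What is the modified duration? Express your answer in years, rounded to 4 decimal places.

Periodic yield y = 0.0795. First find Macaulay duration:
  t   CF        PV=CF/(1+0.0795)^t    t·PV
  1         2.50         2.3159         2.3159
  2         2.50         2.1453         4.2907
  3         2.50         1.9873         5.9620
  4         2.50         1.8410         7.3639
  5         2.50         1.7054         8.5270
  6         2.50         1.5798         9.4788
  7         2.50         1.4635        10.2442
  8         2.50         1.3557        10.8455
  9         2.50         1.2558        11.3026
  10    1,002.50       466.5067     4,665.0673
  Σ                    482.1565     4,735.3980
P = 482.1565; Macaulay duration = 4,735.3980 / 482.1565 = 9.82129 years.
Modified duration = D_Mac / (1 + y) = 9.82129 / 1.0795 = 9.09800 years.

9.0980 years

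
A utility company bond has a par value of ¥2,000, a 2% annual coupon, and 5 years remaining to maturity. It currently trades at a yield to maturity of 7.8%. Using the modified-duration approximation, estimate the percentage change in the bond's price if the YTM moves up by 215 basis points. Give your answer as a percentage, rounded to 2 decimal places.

-9.52%

Periodic yield y = 0.078. Modified duration first:
  t   CF        PV=CF/(1+0.078)^t    t·PV
  1        40.00        37.1058        37.1058
  2        40.00        34.4209        68.8418
  3        40.00        31.9304        95.7911
  4        40.00        29.6200       118.4800
  5     2,040.00     1,401.3169     7,006.5846
  Σ                  1,534.3939     7,326.8032
P = 1,534.3939; D_Mac = 4.77505 yrs; D_mod = 4.77505/(1+0.078) = 4.42954 yrs.
ΔP/P ≈ -D_mod · Δy = -4.42954 × (+0.0215) = -0.095235 = -9.5235%.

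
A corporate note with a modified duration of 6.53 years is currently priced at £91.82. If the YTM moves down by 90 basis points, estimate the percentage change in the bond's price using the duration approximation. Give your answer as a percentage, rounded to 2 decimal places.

Duration approximation: ΔP/P ≈ -D_mod · Δy = -6.53 × (-0.009) = +0.058770.
As a percentage: +5.8770%.

+5.88%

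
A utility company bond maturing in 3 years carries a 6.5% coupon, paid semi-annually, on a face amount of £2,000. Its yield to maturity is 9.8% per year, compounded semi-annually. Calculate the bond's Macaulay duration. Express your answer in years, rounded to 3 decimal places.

2.762 years

Periodic yield y = 0.049. Discount each cash flow and weight by its period:
  t   CF        PV=CF/(1+0.049)^t    t·PV
  1        65.00        61.9638        61.9638
  2        65.00        59.0694       118.1388
  3        65.00        56.3102       168.9305
  4        65.00        53.6799       214.7195
  5        65.00        51.1724       255.8621
  6     2,065.00     1,549.7696     9,298.6174
  Σ                  1,831.9652    10,118.2320
Price P = Σ PV = 1,831.9652.
Macaulay duration = Σ(t·PV) / P = 10,118.2320 / 1,831.9652 = 5.52316 half-year periods.
In years: 5.52316 / 2 = 2.76158 years.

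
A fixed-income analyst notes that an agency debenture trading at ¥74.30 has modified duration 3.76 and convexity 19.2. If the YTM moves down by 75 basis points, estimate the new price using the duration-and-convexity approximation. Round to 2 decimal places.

¥76.44

Duration effect: -D_mod·Δy = -3.76 × (-0.0075) = +0.028200
Convexity effect: ½·C·(Δy)² = 0.5 × 19.2 × (-0.0075)² = +0.0005400
ΔP/P ≈ +0.028200 + 0.0005400 = +0.028740
New price ≈ 74.30 × (1 + 0.028740) = 76.435382.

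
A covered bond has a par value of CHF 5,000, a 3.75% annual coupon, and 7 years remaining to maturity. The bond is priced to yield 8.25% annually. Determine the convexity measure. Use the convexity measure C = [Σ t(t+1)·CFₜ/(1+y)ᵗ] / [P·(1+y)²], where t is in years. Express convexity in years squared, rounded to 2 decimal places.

40.30

With y = 0.0825:
  t   CF        PV=CF/(1+0.0825)^t    t·PV        t(t+1)·PV
  1       187.50       173.2102       173.2102         346.4203
  2       187.50       160.0094       320.0188         960.0563
  3       187.50       147.8147       443.4440       1,773.7761
  4       187.50       136.5494       546.1974       2,730.9871
  5       187.50       126.1426       630.7130       3,784.2777
  6       187.50       116.5290       699.1737       4,894.2160
  7     5,187.50     2,978.2611    20,847.8280     166,782.6237
  Σ                  3,838.5163    23,660.5850     181,272.3573
P = 3,838.5163.
Convexity = Σ t(t+1)·PV / [P·(1+y)²] = 181,272.3573 / (3,838.5163 × 1.171806) = 40.30068.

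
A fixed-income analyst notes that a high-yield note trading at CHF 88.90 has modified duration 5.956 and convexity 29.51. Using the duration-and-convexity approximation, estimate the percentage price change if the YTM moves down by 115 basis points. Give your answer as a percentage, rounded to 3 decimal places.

+7.045%

Duration effect: -D_mod·Δy = -5.956 × (-0.0115) = +0.068494
Convexity effect: ½·C·(Δy)² = 0.5 × 29.51 × (-0.0115)² = +0.00195134875
ΔP/P ≈ +0.068494 + 0.00195134875 = +0.07044534875
= +7.044534875%.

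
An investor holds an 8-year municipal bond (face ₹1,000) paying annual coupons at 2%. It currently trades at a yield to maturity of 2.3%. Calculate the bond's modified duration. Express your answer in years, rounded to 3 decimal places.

Periodic yield y = 0.023. First find Macaulay duration:
  t   CF        PV=CF/(1+0.023)^t    t·PV
  1        20.00        19.5503        19.5503
  2        20.00        19.1108        38.2216
  3        20.00        18.6811        56.0434
  4        20.00        18.2611        73.0445
  5        20.00        17.8506        89.2528
  6        20.00        17.4492       104.6954
  7        20.00        17.0569       119.3984
  8     1,020.00       850.3449     6,802.7591
  Σ                    978.3050     7,302.9654
P = 978.3050; Macaulay duration = 7,302.9654 / 978.3050 = 7.46492 years.
Modified duration = D_Mac / (1 + y) = 7.46492 / 1.023 = 7.29708 years.

7.297 years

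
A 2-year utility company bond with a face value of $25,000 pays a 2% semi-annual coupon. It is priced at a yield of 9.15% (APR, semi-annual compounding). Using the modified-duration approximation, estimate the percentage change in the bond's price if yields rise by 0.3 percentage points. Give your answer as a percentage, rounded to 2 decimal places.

Periodic yield y = 0.04575. Modified duration first:
  t   CF        PV=CF/(1+0.04575)^t    t·PV
  1       250.00       239.0629       239.0629
  2       250.00       228.6042       457.2085
  3       250.00       218.6031       655.8094
  4    25,250.00    21,112.9972    84,451.9887
  Σ                 21,799.2674    85,804.0694
P = 21,799.2674; D_Mac = 3.93610 half-year periods = 1.96805 yrs; D_mod = 1.96805/(1+0.04575) = 1.88195 yrs.
ΔP/P ≈ -D_mod · Δy = -1.88195 × (+0.003) = -0.005646 = -0.5646%.

-0.56%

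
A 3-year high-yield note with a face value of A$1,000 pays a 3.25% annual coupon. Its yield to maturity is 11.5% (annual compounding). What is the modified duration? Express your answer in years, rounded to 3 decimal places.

2.596 years

Periodic yield y = 0.115. First find Macaulay duration:
  t   CF        PV=CF/(1+0.115)^t    t·PV
  1        32.50        29.1480        29.1480
  2        32.50        26.1417        52.2834
  3     1,032.50       744.8442     2,234.5327
  Σ                    800.1339     2,315.9640
P = 800.1339; Macaulay duration = 2,315.9640 / 800.1339 = 2.89447 years.
Modified duration = D_Mac / (1 + y) = 2.89447 / 1.115 = 2.59594 years.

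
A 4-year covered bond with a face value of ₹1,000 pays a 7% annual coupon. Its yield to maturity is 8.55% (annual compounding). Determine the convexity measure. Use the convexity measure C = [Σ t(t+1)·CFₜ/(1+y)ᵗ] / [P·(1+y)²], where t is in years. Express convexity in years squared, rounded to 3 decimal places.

14.801

With y = 0.0855:
  t   CF        PV=CF/(1+0.0855)^t    t·PV        t(t+1)·PV
  1        70.00        64.4864        64.4864         128.9728
  2        70.00        59.4071       118.8142         356.4426
  3        70.00        54.7279       164.1836         656.7345
  4     1,070.00       770.6629     3,082.6517      15,413.2585
  Σ                    949.2843     3,430.1359      16,555.4084
P = 949.2843.
Convexity = Σ t(t+1)·PV / [P·(1+y)²] = 16,555.4084 / (949.2843 × 1.178310) = 14.80076.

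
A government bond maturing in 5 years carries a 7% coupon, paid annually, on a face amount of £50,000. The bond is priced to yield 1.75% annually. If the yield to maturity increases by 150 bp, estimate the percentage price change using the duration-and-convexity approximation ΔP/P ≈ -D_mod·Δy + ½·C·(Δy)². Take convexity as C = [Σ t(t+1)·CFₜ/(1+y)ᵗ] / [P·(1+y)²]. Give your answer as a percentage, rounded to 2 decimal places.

-6.29%

With y = 0.0175:
  t   CF        PV=CF/(1+0.0175)^t    t·PV        t(t+1)·PV
  1     3,500.00     3,439.8034     3,439.8034       6,879.6069
  2     3,500.00     3,380.6422     6,761.2844      20,283.8532
  3     3,500.00     3,322.4985     9,967.4954      39,869.9817
  4     3,500.00     3,265.3548    13,061.4191      65,307.0954
  5    53,500.00    49,054.8207   245,274.1034   1,471,644.6206
  Σ                 62,463.1196   278,504.1058   1,603,985.1578
P = 62,463.1196; D_Mac = 4.45870 yrs; D_mod = 4.38201 yrs; C = 24.80321.
Duration effect: -4.38201 × (+0.015) = -0.065730
Convexity effect: 0.5 × 24.80321 × (0.015)² = +0.0027904
ΔP/P ≈ -0.065730 + 0.0027904 = -0.062940 = -6.2940%.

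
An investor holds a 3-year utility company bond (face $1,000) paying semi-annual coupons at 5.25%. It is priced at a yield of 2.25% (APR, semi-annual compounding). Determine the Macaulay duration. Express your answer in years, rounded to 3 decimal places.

Periodic yield y = 0.01125. Discount each cash flow and weight by its period:
  t   CF        PV=CF/(1+0.01125)^t    t·PV
  1        26.25        25.9580        25.9580
  2        26.25        25.6692        51.3384
  3        26.25        25.3836        76.1509
  4        26.25        25.1012       100.4050
  5        26.25        24.8220       124.1100
  6     1,026.25       959.6259     5,757.7554
  Σ                  1,086.5599     6,135.7176
Price P = Σ PV = 1,086.5599.
Macaulay duration = Σ(t·PV) / P = 6,135.7176 / 1,086.5599 = 5.64692 half-year periods.
In years: 5.64692 / 2 = 2.82346 years.

2.823 years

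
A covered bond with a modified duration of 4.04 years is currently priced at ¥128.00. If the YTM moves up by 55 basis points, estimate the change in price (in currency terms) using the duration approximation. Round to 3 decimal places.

Duration approximation: ΔP/P ≈ -D_mod · Δy = -4.04 × (+0.0055) = -0.022220.
ΔP ≈ 128.00 × (-0.022220) = -2.84416.

-¥2.844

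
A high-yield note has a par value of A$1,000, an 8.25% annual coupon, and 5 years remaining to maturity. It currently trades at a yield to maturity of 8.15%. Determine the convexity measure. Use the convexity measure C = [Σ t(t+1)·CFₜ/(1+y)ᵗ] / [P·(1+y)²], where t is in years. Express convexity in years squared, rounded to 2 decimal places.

With y = 0.0815:
  t   CF        PV=CF/(1+0.0815)^t    t·PV        t(t+1)·PV
  1        82.50        76.2829        76.2829         152.5659
  2        82.50        70.5344       141.0688         423.2063
  3        82.50        65.2190       195.6571         782.6284
  4        82.50        60.3042       241.2170       1,206.0848
  5     1,082.50       731.6364     3,658.1818      21,949.0911
  Σ                  1,003.9770     4,312.4076      24,513.5765
P = 1,003.9770.
Convexity = Σ t(t+1)·PV / [P·(1+y)²] = 24,513.5765 / (1,003.9770 × 1.169642) = 20.87516.

20.88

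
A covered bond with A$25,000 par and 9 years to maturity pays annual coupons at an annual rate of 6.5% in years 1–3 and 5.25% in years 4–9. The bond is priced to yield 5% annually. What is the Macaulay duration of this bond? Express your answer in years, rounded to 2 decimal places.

Periodic yield y = 0.05. Discount each cash flow and weight by its year:
  t   CF        PV=CF/(1+0.05)^t    t·PV
  1     1,625.00     1,547.6190     1,547.6190
  2     1,625.00     1,473.9229     2,947.8458
  3     1,625.00     1,403.7361     4,211.2083
  4     1,312.50     1,079.7970     4,319.1880
  5     1,312.50     1,028.3781     5,141.8905
  6     1,312.50       979.4077     5,876.4462
  7     1,312.50       932.7692     6,529.3847
  8     1,312.50       888.3517     7,106.8133
  9    26,312.50    16,961.2721   152,651.4490
  Σ                 26,295.2539   190,331.8448
Price P = Σ PV = 26,295.2539.
Macaulay duration = Σ(t·PV) / P = 190,331.8448 / 26,295.2539 = 7.23826 years.

7.24 years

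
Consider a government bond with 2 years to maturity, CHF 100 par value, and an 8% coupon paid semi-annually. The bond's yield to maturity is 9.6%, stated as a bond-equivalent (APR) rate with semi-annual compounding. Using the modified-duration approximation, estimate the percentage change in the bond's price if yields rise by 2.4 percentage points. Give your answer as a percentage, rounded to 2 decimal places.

Periodic yield y = 0.048. Modified duration first:
  t   CF        PV=CF/(1+0.048)^t    t·PV
  1         4.00         3.8168         3.8168
  2         4.00         3.6420         7.2840
  3         4.00         3.4752        10.4255
  4       104.00        86.2161       344.8643
  Σ                     97.1500       366.3905
P = 97.1500; D_Mac = 3.77139 half-year periods = 1.88569 yrs; D_mod = 1.88569/(1+0.048) = 1.79933 yrs.
ΔP/P ≈ -D_mod · Δy = -1.79933 × (+0.024) = -0.043184 = -4.3184%.

-4.32%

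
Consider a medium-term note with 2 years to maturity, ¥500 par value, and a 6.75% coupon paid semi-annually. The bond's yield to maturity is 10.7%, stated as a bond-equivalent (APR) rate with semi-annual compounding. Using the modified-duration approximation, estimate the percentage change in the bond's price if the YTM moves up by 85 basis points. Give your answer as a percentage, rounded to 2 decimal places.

Periodic yield y = 0.0535. Modified duration first:
  t   CF        PV=CF/(1+0.0535)^t    t·PV
  1       16.875        16.0180        16.0180
  2       16.875        15.2046        30.4092
  3       16.875        14.4325        43.2974
  4      516.875       419.6115     1,678.4459
  Σ                    465.2666     1,768.1705
P = 465.2666; D_Mac = 3.80034 half-year periods = 1.90017 yrs; D_mod = 1.90017/(1+0.0535) = 1.80367 yrs.
ΔP/P ≈ -D_mod · Δy = -1.80367 × (+0.0085) = -0.015331 = -1.5331%.

-1.53%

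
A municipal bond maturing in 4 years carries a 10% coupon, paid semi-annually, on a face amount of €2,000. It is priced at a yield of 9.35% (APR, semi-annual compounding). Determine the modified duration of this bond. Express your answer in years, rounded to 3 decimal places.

Periodic yield y = 0.04675. First find Macaulay duration:
  t   CF        PV=CF/(1+0.04675)^t    t·PV
  1       100.00        95.5338        95.5338
  2       100.00        91.2671       182.5341
  3       100.00        87.1909       261.5727
  4       100.00        83.2968       333.1870
  5       100.00        79.5766       397.8828
  6       100.00        76.0225       456.1350
  7       100.00        72.6272       508.3903
  8     2,100.00     1,457.0536    11,656.4291
  Σ                  2,042.5684    13,891.6648
P = 2,042.5684; Macaulay duration = 13,891.6648 / 2,042.5684 = 6.80108 half-year periods = 3.40054 years.
Modified duration = D_Mac / (1 + y) = 3.40054 / 1.04675 = 3.24866 years.

3.249 years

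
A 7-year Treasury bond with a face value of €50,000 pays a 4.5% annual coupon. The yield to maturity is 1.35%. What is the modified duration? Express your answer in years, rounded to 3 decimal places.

6.163 years

Periodic yield y = 0.0135. First find Macaulay duration:
  t   CF        PV=CF/(1+0.0135)^t    t·PV
  1     2,250.00     2,220.0296     2,220.0296
  2     2,250.00     2,190.4584     4,380.9168
  3     2,250.00     2,161.2811     6,483.8434
  4     2,250.00     2,132.4925     8,529.9699
  5     2,250.00     2,104.0873    10,520.4365
  6     2,250.00     2,076.0605    12,456.3628
  7    52,250.00    47,568.5621   332,979.9345
  Σ                 60,452.9714   377,571.4935
P = 60,452.9714; Macaulay duration = 377,571.4935 / 60,452.9714 = 6.24571 years.
Modified duration = D_Mac / (1 + y) = 6.24571 / 1.0135 = 6.16251 years.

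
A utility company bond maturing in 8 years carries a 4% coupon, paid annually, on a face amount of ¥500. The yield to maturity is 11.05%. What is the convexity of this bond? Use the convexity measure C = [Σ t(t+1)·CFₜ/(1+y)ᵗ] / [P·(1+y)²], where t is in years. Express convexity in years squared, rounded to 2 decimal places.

46.02

With y = 0.1105:
  t   CF        PV=CF/(1+0.1105)^t    t·PV        t(t+1)·PV
  1        20.00        18.0099        18.0099          36.0198
  2        20.00        16.2178        32.4357          97.3070
  3        20.00        14.6041        43.8123         175.2490
  4        20.00        13.1509        52.6036         263.0182
  5        20.00        11.8423        59.2117         355.2699
  6        20.00        10.6640        63.9838         447.8864
  7        20.00         9.6028        67.2199         537.7595
  8       520.00       224.8303     1,798.6424      16,187.7816
  Σ                    318.9222     2,135.9192      18,100.2914
P = 318.9222.
Convexity = Σ t(t+1)·PV / [P·(1+y)²] = 18,100.2914 / (318.9222 × 1.233210) = 46.02181.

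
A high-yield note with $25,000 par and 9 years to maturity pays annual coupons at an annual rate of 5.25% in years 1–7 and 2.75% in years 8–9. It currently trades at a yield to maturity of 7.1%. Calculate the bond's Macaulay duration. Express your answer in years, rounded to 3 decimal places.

7.236 years

Periodic yield y = 0.071. Discount each cash flow and weight by its year:
  t   CF        PV=CF/(1+0.071)^t    t·PV
  1     1,312.50     1,225.4902     1,225.4902
  2     1,312.50     1,144.2485     2,288.4971
  3     1,312.50     1,068.3927     3,205.1780
  4     1,312.50       997.5655     3,990.2621
  5     1,312.50       931.4337     4,657.1686
  6     1,312.50       869.6860     5,218.1161
  7     1,312.50       812.0318     5,684.2223
  8       687.50       397.1522     3,177.2173
  9    25,687.50    13,855.3213   124,697.8918
  Σ                 21,301.3219   154,144.0436
Price P = Σ PV = 21,301.3219.
Macaulay duration = Σ(t·PV) / P = 154,144.0436 / 21,301.3219 = 7.23636 years.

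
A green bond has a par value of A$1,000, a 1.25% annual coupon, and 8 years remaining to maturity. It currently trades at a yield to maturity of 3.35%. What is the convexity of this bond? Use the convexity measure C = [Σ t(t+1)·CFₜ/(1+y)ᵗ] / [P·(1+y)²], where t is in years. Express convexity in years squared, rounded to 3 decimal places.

63.268

With y = 0.0335:
  t   CF        PV=CF/(1+0.0335)^t    t·PV        t(t+1)·PV
  1        12.50        12.0948        12.0948          24.1896
  2        12.50        11.7028        23.4056          70.2167
  3        12.50        11.3234        33.9703         135.8813
  4        12.50        10.9564        43.8256         219.1281
  5        12.50        10.6013        53.0063         318.0379
  6        12.50        10.2576        61.5458         430.8206
  7        12.50         9.9251        69.4760         555.8078
  8     1,012.50       777.8775     6,223.0196      56,007.1767
  Σ                    854.7389     6,520.3441      57,761.2588
P = 854.7389.
Convexity = Σ t(t+1)·PV / [P·(1+y)²] = 57,761.2588 / (854.7389 × 1.068122) = 63.26772.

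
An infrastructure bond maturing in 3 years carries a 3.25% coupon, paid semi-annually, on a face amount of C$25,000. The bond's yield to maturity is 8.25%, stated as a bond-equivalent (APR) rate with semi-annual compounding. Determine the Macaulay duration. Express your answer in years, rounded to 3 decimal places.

2.872 years

Periodic yield y = 0.04125. Discount each cash flow and weight by its period:
  t   CF        PV=CF/(1+0.04125)^t    t·PV
  1       406.25       390.1561       390.1561
  2       406.25       374.6997       749.3994
  3       406.25       359.8557     1,079.5670
  4       406.25       345.5997     1,382.3987
  5       406.25       331.9084     1,659.5422
  6    25,406.25    19,934.7356   119,608.4139
  Σ                 21,736.9552   124,869.4772
Price P = Σ PV = 21,736.9552.
Macaulay duration = Σ(t·PV) / P = 124,869.4772 / 21,736.9552 = 5.74457 half-year periods.
In years: 5.74457 / 2 = 2.87229 years.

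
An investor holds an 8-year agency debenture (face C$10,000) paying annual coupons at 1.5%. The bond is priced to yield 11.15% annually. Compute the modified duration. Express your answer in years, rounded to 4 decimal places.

Periodic yield y = 0.1115. First find Macaulay duration:
  t   CF        PV=CF/(1+0.1115)^t    t·PV
  1       150.00       134.9528       134.9528
  2       150.00       121.4150       242.8300
  3       150.00       109.2353       327.7058
  4       150.00        98.2773       393.1094
  5       150.00        88.4187       442.0933
  6       150.00        79.5490       477.2937
  7       150.00        71.5690       500.9830
  8    10,150.00     4,357.0275    34,856.2204
  Σ                  5,060.4445    37,375.1883
P = 5,060.4445; Macaulay duration = 37,375.1883 / 5,060.4445 = 7.38575 years.
Modified duration = D_Mac / (1 + y) = 7.38575 / 1.1115 = 6.64485 years.

6.6449 years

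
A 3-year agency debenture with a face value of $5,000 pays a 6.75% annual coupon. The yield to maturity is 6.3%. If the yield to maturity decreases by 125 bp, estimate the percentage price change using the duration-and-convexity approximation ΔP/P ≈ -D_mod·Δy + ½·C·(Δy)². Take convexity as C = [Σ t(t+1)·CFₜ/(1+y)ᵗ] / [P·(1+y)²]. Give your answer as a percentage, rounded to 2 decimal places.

With y = 0.063:
  t   CF        PV=CF/(1+0.063)^t    t·PV        t(t+1)·PV
  1       337.50       317.4976       317.4976         634.9953
  2       337.50       298.6808       597.3615       1,792.0846
  3     5,337.50     4,443.6321    13,330.8963      53,323.5851
  Σ                  5,059.8105    14,245.7554      55,750.6649
P = 5,059.8105; D_Mac = 2.81547 yrs; D_mod = 2.64861 yrs; C = 9.75100.
Duration effect: -2.64861 × (-0.0125) = +0.033108
Convexity effect: 0.5 × 9.75100 × (-0.0125)² = +0.0007618
ΔP/P ≈ +0.033108 + 0.0007618 = +0.033869 = +3.3869%.

+3.39%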